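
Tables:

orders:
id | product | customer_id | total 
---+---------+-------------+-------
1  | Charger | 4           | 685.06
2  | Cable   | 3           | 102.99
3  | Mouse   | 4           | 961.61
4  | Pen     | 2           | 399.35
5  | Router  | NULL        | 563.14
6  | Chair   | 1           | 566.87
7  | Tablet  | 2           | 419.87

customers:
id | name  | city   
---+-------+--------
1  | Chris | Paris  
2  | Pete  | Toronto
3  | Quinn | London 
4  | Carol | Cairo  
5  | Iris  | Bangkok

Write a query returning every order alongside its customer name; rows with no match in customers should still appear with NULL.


LEFT JOIN keeps every row from orders (the left table); where customer_id has no match in customers, the customer columns become NULL. Walk through each order:
  - order 1 (Charger): customer_id=4 -> matches Carol
  - order 2 (Cable): customer_id=3 -> matches Quinn
  - order 3 (Mouse): customer_id=4 -> matches Carol
  - order 4 (Pen): customer_id=2 -> matches Pete
  - order 5 (Router): customer_id=NULL, no match -> kept with NULL
  - order 6 (Chair): customer_id=1 -> matches Chris
  - order 7 (Tablet): customer_id=2 -> matches Pete
All 7 rows appear; 1 has NULL customer.

SQL:
SELECT a.product, b.name AS customer
FROM orders a
LEFT JOIN customers b ON a.customer_id = b.id

Result:
product | customer
--------+---------
Charger | Carol   
Cable   | Quinn   
Mouse   | Carol   
Pen     | Pete    
Router  | NULL    
Chair   | Chris   
Tablet  | Pete    


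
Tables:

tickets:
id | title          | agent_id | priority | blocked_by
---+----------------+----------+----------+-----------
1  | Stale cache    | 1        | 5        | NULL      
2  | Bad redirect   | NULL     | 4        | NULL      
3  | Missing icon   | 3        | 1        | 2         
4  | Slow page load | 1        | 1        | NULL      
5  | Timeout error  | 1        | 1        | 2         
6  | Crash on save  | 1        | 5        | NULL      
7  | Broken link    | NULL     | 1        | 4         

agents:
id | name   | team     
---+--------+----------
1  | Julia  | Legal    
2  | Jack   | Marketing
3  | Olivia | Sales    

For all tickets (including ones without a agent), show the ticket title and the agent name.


LEFT JOIN keeps every row from tickets (the left table); where agent_id has no match in agents, the agent columns become NULL. Walk through each ticket:
  - ticket 1 (Stale cache): agent_id=1 -> matches Julia
  - ticket 2 (Bad redirect): agent_id=NULL, no match -> kept with NULL
  - ticket 3 (Missing icon): agent_id=3 -> matches Olivia
  - ticket 4 (Slow page load): agent_id=1 -> matches Julia
  - ticket 5 (Timeout error): agent_id=1 -> matches Julia
  - ticket 6 (Crash on save): agent_id=1 -> matches Julia
  - ticket 7 (Broken link): agent_id=NULL, no match -> kept with NULL
All 7 rows appear; 2 have NULL agent.

SQL:
SELECT a.title, b.name AS agent
FROM tickets a
LEFT JOIN agents b ON a.agent_id = b.id

Result:
title          | agent 
---------------+-------
Stale cache    | Julia 
Bad redirect   | NULL  
Missing icon   | Olivia
Slow page load | Julia 
Timeout error  | Julia 
Crash on save  | Julia 
Broken link    | NULL  


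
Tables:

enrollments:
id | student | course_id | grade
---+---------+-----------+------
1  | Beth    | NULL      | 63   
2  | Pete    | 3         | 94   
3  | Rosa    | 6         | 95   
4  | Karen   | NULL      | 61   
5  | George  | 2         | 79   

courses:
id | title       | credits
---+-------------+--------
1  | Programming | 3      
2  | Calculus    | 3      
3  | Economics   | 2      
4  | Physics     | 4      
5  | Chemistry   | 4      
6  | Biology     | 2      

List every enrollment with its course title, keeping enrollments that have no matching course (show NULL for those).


LEFT JOIN keeps every row from enrollments (the left table); where course_id has no match in courses, the course columns become NULL. Walk through each enrollment:
  - enrollment 1 (Beth): course_id=NULL, no match -> kept with NULL
  - enrollment 2 (Pete): course_id=3 -> matches Economics
  - enrollment 3 (Rosa): course_id=6 -> matches Biology
  - enrollment 4 (Karen): course_id=NULL, no match -> kept with NULL
  - enrollment 5 (George): course_id=2 -> matches Calculus
All 5 rows appear; 2 have NULL course.

SQL:
SELECT a.student, b.title AS course
FROM enrollments a
LEFT JOIN courses b ON a.course_id = b.id

Result:
student | course   
--------+----------
Beth    | NULL     
Pete    | Economics
Rosa    | Biology  
Karen   | NULL     
George  | Calculus 


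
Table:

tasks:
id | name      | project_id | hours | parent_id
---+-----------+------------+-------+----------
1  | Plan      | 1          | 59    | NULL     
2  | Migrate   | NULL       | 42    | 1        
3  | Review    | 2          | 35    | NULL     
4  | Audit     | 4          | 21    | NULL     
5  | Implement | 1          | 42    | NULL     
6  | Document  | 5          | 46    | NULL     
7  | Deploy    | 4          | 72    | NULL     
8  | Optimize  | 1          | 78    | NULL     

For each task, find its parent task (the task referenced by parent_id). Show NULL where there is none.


This is a self-join: tasks is joined to a second copy of itself, matching each row's parent_id to another row's id. Use LEFT JOIN so rows with parent_id=NULL are kept.
  - task 1 (Plan): parent_id=NULL -> NULL
  - task 2 (Migrate): parent_id=1 -> Plan
  - task 3 (Review): parent_id=NULL -> NULL
  - task 4 (Audit): parent_id=NULL -> NULL
  - task 5 (Implement): parent_id=NULL -> NULL
  - task 6 (Document): parent_id=NULL -> NULL
  - task 7 (Deploy): parent_id=NULL -> NULL
  - task 8 (Optimize): parent_id=NULL -> NULL

SQL:
SELECT a.name AS item, b.name AS parent
FROM tasks a
LEFT JOIN tasks b ON a.parent_id = b.id

Result:
item      | parent
----------+-------
Plan      | NULL  
Migrate   | Plan  
Review    | NULL  
Audit     | NULL  
Implement | NULL  
Document  | NULL  
Deploy    | NULL  
Optimize  | NULL  


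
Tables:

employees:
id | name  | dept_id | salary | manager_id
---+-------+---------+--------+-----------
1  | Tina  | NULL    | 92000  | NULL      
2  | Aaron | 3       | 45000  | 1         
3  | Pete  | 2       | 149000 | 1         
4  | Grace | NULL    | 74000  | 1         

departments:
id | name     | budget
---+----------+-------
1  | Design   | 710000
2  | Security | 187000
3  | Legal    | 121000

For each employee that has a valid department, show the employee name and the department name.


INNER JOIN keeps only employees rows whose dept_id matches an id in departments. Walk through each employee:
  - employee 1 (Tina): dept_id=NULL, no match -> dropped
  - employee 2 (Aaron): dept_id=3 -> matches Legal
  - employee 3 (Pete): dept_id=2 -> matches Security
  - employee 4 (Grace): dept_id=NULL, no match -> dropped
So 2 of 4 rows are dropped.

SQL:
SELECT a.name, b.name AS department
FROM employees a
INNER JOIN departments b ON a.dept_id = b.id

Result:
name  | department
------+-----------
Aaron | Legal     
Pete  | Security  


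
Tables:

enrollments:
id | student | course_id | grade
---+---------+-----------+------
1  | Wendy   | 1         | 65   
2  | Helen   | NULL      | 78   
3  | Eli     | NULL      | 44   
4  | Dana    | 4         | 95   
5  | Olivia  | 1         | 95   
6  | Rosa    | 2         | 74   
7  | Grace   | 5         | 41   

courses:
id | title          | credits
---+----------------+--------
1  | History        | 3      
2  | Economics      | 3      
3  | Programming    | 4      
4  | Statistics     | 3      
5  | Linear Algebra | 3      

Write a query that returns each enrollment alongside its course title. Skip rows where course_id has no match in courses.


INNER JOIN keeps only enrollments rows whose course_id matches an id in courses. Walk through each enrollment:
  - enrollment 1 (Wendy): course_id=1 -> matches History
  - enrollment 2 (Helen): course_id=NULL, no match -> dropped
  - enrollment 3 (Eli): course_id=NULL, no match -> dropped
  - enrollment 4 (Dana): course_id=4 -> matches Statistics
  - enrollment 5 (Olivia): course_id=1 -> matches History
  - enrollment 6 (Rosa): course_id=2 -> matches Economics
  - enrollment 7 (Grace): course_id=5 -> matches Linear Algebra
So 2 of 7 rows are dropped.

SQL:
SELECT a.student, b.title AS course
FROM enrollments a
INNER JOIN courses b ON a.course_id = b.id

Result:
student | course        
--------+---------------
Wendy   | History       
Dana    | Statistics    
Olivia  | History       
Rosa    | Economics     
Grace   | Linear Algebra


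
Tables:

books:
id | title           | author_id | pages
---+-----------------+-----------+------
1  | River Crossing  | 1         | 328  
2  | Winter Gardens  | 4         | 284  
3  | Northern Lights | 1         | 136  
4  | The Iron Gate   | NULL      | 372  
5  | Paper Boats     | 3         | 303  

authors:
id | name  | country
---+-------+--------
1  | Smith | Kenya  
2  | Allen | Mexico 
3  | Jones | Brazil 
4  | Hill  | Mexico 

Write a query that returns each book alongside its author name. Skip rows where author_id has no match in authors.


INNER JOIN keeps only books rows whose author_id matches an id in authors. Walk through each book:
  - book 1 (River Crossing): author_id=1 -> matches Smith
  - book 2 (Winter Gardens): author_id=4 -> matches Hill
  - book 3 (Northern Lights): author_id=1 -> matches Smith
  - book 4 (The Iron Gate): author_id=NULL, no match -> dropped
  - book 5 (Paper Boats): author_id=3 -> matches Jones
So 1 of 5 rows is dropped.

SQL:
SELECT a.title, b.name AS author
FROM books a
INNER JOIN authors b ON a.author_id = b.id

Result:
title           | author
----------------+-------
River Crossing  | Smith 
Winter Gardens  | Hill  
Northern Lights | Smith 
Paper Boats     | Jones 


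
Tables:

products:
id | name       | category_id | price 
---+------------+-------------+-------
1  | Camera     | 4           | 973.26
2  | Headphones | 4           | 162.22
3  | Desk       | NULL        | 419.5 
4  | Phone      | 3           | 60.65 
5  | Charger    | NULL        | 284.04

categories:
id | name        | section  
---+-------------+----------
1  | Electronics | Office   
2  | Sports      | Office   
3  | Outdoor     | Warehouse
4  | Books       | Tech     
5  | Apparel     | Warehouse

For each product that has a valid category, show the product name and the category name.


INNER JOIN keeps only products rows whose category_id matches an id in categories. Walk through each product:
  - product 1 (Camera): category_id=4 -> matches Books
  - product 2 (Headphones): category_id=4 -> matches Books
  - product 3 (Desk): category_id=NULL, no match -> dropped
  - product 4 (Phone): category_id=3 -> matches Outdoor
  - product 5 (Charger): category_id=NULL, no match -> dropped
So 2 of 5 rows are dropped.

SQL:
SELECT a.name, b.name AS category
FROM products a
INNER JOIN categories b ON a.category_id = b.id

Result:
name       | category
-----------+---------
Camera     | Books   
Headphones | Books   
Phone      | Outdoor 


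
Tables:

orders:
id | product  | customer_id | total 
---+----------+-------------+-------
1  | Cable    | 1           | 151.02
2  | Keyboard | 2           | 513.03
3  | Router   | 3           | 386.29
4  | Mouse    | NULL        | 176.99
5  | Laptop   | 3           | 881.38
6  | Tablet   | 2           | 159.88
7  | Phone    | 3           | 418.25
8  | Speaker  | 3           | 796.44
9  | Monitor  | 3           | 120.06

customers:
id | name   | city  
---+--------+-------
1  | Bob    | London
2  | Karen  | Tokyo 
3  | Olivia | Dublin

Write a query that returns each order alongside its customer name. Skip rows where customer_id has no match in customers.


INNER JOIN keeps only orders rows whose customer_id matches an id in customers. Walk through each order:
  - order 1 (Cable): customer_id=1 -> matches Bob
  - order 2 (Keyboard): customer_id=2 -> matches Karen
  - order 3 (Router): customer_id=3 -> matches Olivia
  - order 4 (Mouse): customer_id=NULL, no match -> dropped
  - order 5 (Laptop): customer_id=3 -> matches Olivia
  - order 6 (Tablet): customer_id=2 -> matches Karen
  - order 7 (Phone): customer_id=3 -> matches Olivia
  - order 8 (Speaker): customer_id=3 -> matches Olivia
  - order 9 (Monitor): customer_id=3 -> matches Olivia
So 1 of 9 rows is dropped.

SQL:
SELECT a.product, b.name AS customer
FROM orders a
INNER JOIN customers b ON a.customer_id = b.id

Result:
product  | customer
---------+---------
Cable    | Bob     
Keyboard | Karen   
Router   | Olivia  
Laptop   | Olivia  
Tablet   | Karen   
Phone    | Olivia  
Speaker  | Olivia  
Monitor  | Olivia  


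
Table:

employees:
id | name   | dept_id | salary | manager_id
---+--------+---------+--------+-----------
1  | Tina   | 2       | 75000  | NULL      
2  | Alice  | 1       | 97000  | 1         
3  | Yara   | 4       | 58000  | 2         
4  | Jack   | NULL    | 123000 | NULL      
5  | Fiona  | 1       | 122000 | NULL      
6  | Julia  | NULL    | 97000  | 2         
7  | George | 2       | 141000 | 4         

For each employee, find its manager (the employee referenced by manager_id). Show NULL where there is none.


This is a self-join: employees is joined to a second copy of itself, matching each row's manager_id to another row's id. Use LEFT JOIN so rows with manager_id=NULL are kept.
  - employee 1 (Tina): manager_id=NULL -> NULL
  - employee 2 (Alice): manager_id=1 -> Tina
  - employee 3 (Yara): manager_id=2 -> Alice
  - employee 4 (Jack): manager_id=NULL -> NULL
  - employee 5 (Fiona): manager_id=NULL -> NULL
  - employee 6 (Julia): manager_id=2 -> Alice
  - employee 7 (George): manager_id=4 -> Jack

SQL:
SELECT a.name AS item, b.name AS manager
FROM employees a
LEFT JOIN employees b ON a.manager_id = b.id

Result:
item   | manager
-------+--------
Tina   | NULL   
Alice  | Tina   
Yara   | Alice  
Jack   | NULL   
Fiona  | NULL   
Julia  | Alice  
George | Jack   


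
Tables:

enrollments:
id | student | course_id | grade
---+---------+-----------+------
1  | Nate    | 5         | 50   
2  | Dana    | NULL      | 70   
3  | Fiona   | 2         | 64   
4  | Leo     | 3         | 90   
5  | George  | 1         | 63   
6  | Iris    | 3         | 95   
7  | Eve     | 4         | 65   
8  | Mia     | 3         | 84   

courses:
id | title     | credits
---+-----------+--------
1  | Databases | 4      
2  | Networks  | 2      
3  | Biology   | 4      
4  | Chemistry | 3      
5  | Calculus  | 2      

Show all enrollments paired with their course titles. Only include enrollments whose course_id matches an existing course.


INNER JOIN keeps only enrollments rows whose course_id matches an id in courses. Walk through each enrollment:
  - enrollment 1 (Nate): course_id=5 -> matches Calculus
  - enrollment 2 (Dana): course_id=NULL, no match -> dropped
  - enrollment 3 (Fiona): course_id=2 -> matches Networks
  - enrollment 4 (Leo): course_id=3 -> matches Biology
  - enrollment 5 (George): course_id=1 -> matches Databases
  - enrollment 6 (Iris): course_id=3 -> matches Biology
  - enrollment 7 (Eve): course_id=4 -> matches Chemistry
  - enrollment 8 (Mia): course_id=3 -> matches Biology
So 1 of 8 rows is dropped.

SQL:
SELECT a.student, b.title AS course
FROM enrollments a
INNER JOIN courses b ON a.course_id = b.id

Result:
student | course   
--------+----------
Nate    | Calculus 
Fiona   | Networks 
Leo     | Biology  
George  | Databases
Iris    | Biology  
Eve     | Chemistry
Mia     | Biology  


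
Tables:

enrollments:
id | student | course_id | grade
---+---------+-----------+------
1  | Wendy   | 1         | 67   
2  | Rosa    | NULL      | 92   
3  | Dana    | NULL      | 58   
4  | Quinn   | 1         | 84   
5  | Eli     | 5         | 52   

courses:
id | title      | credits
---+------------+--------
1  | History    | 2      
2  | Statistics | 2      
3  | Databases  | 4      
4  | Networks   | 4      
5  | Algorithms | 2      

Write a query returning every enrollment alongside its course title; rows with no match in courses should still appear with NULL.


LEFT JOIN keeps every row from enrollments (the left table); where course_id has no match in courses, the course columns become NULL. Walk through each enrollment:
  - enrollment 1 (Wendy): course_id=1 -> matches History
  - enrollment 2 (Rosa): course_id=NULL, no match -> kept with NULL
  - enrollment 3 (Dana): course_id=NULL, no match -> kept with NULL
  - enrollment 4 (Quinn): course_id=1 -> matches History
  - enrollment 5 (Eli): course_id=5 -> matches Algorithms
All 5 rows appear; 2 have NULL course.

SQL:
SELECT a.student, b.title AS course
FROM enrollments a
LEFT JOIN courses b ON a.course_id = b.id

Result:
student | course    
--------+-----------
Wendy   | History   
Rosa    | NULL      
Dana    | NULL      
Quinn   | History   
Eli     | Algorithms


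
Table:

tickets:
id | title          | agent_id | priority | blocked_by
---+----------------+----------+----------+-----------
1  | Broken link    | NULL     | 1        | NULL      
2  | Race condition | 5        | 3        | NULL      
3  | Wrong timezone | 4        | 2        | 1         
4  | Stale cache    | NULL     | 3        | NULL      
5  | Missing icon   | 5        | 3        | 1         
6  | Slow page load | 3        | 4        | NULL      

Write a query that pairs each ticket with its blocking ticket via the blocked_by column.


This is a self-join: tickets is joined to a second copy of itself, matching each row's blocked_by to another row's id. Use LEFT JOIN so rows with blocked_by=NULL are kept.
  - ticket 1 (Broken link): blocked_by=NULL -> NULL
  - ticket 2 (Race condition): blocked_by=NULL -> NULL
  - ticket 3 (Wrong timezone): blocked_by=1 -> Broken link
  - ticket 4 (Stale cache): blocked_by=NULL -> NULL
  - ticket 5 (Missing icon): blocked_by=1 -> Broken link
  - ticket 6 (Slow page load): blocked_by=NULL -> NULL

SQL:
SELECT a.title AS item, b.title AS blocked_by
FROM tickets a
LEFT JOIN tickets b ON a.blocked_by = b.id

Result:
item           | blocked_by 
---------------+------------
Broken link    | NULL       
Race condition | NULL       
Wrong timezone | Broken link
Stale cache    | NULL       
Missing icon   | Broken link
Slow page load | NULL       


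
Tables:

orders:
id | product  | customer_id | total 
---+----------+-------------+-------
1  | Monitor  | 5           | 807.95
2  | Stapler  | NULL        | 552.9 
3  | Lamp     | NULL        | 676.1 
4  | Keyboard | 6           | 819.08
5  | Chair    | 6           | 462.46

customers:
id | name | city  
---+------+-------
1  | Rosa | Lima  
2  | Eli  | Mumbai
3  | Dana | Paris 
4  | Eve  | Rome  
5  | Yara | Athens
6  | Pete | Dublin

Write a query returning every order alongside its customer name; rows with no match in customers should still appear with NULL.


LEFT JOIN keeps every row from orders (the left table); where customer_id has no match in customers, the customer columns become NULL. Walk through each order:
  - order 1 (Monitor): customer_id=5 -> matches Yara
  - order 2 (Stapler): customer_id=NULL, no match -> kept with NULL
  - order 3 (Lamp): customer_id=NULL, no match -> kept with NULL
  - order 4 (Keyboard): customer_id=6 -> matches Pete
  - order 5 (Chair): customer_id=6 -> matches Pete
All 5 rows appear; 2 have NULL customer.

SQL:
SELECT a.product, b.name AS customer
FROM orders a
LEFT JOIN customers b ON a.customer_id = b.id

Result:
product  | customer
---------+---------
Monitor  | Yara    
Stapler  | NULL    
Lamp     | NULL    
Keyboard | Pete    
Chair    | Pete    


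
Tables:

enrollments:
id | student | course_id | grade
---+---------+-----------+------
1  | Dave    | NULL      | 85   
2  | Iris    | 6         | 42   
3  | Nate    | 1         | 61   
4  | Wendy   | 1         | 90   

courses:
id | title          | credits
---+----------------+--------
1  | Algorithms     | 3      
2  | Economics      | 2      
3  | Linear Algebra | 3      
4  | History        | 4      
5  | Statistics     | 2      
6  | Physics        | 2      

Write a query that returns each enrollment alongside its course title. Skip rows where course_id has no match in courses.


INNER JOIN keeps only enrollments rows whose course_id matches an id in courses. Walk through each enrollment:
  - enrollment 1 (Dave): course_id=NULL, no match -> dropped
  - enrollment 2 (Iris): course_id=6 -> matches Physics
  - enrollment 3 (Nate): course_id=1 -> matches Algorithms
  - enrollment 4 (Wendy): course_id=1 -> matches Algorithms
So 1 of 4 rows is dropped.

SQL:
SELECT a.student, b.title AS course
FROM enrollments a
INNER JOIN courses b ON a.course_id = b.id

Result:
student | course    
--------+-----------
Iris    | Physics   
Nate    | Algorithms
Wendy   | Algorithms


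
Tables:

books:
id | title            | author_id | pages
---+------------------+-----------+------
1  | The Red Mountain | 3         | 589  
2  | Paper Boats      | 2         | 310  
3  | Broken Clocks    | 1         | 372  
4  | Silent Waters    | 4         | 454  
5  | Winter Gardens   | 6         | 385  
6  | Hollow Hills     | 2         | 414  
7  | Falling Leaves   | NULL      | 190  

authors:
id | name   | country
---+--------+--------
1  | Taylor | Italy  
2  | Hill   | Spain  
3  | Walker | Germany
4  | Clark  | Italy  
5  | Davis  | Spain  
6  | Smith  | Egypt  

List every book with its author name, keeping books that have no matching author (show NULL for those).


LEFT JOIN keeps every row from books (the left table); where author_id has no match in authors, the author columns become NULL. Walk through each book:
  - book 1 (The Red Mountain): author_id=3 -> matches Walker
  - book 2 (Paper Boats): author_id=2 -> matches Hill
  - book 3 (Broken Clocks): author_id=1 -> matches Taylor
  - book 4 (Silent Waters): author_id=4 -> matches Clark
  - book 5 (Winter Gardens): author_id=6 -> matches Smith
  - book 6 (Hollow Hills): author_id=2 -> matches Hill
  - book 7 (Falling Leaves): author_id=NULL, no match -> kept with NULL
All 7 rows appear; 1 has NULL author.

SQL:
SELECT a.title, b.name AS author
FROM books a
LEFT JOIN authors b ON a.author_id = b.id

Result:
title            | author
-----------------+-------
The Red Mountain | Walker
Paper Boats      | Hill  
Broken Clocks    | Taylor
Silent Waters    | Clark 
Winter Gardens   | Smith 
Hollow Hills     | Hill  
Falling Leaves   | NULL  


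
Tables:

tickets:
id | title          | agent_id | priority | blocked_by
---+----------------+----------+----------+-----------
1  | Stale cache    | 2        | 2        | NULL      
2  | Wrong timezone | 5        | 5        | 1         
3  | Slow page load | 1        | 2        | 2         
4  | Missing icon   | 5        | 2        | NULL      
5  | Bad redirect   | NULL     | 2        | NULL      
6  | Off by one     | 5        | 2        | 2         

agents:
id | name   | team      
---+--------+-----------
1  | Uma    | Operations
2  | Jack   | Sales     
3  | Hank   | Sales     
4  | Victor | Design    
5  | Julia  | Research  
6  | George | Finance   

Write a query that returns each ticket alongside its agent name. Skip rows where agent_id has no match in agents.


INNER JOIN keeps only tickets rows whose agent_id matches an id in agents. Walk through each ticket:
  - ticket 1 (Stale cache): agent_id=2 -> matches Jack
  - ticket 2 (Wrong timezone): agent_id=5 -> matches Julia
  - ticket 3 (Slow page load): agent_id=1 -> matches Uma
  - ticket 4 (Missing icon): agent_id=5 -> matches Julia
  - ticket 5 (Bad redirect): agent_id=NULL, no match -> dropped
  - ticket 6 (Off by one): agent_id=5 -> matches Julia
So 1 of 6 rows is dropped.

SQL:
SELECT a.title, b.name AS agent
FROM tickets a
INNER JOIN agents b ON a.agent_id = b.id

Result:
title          | agent
---------------+------
Stale cache    | Jack 
Wrong timezone | Julia
Slow page load | Uma  
Missing icon   | Julia
Off by one     | Julia


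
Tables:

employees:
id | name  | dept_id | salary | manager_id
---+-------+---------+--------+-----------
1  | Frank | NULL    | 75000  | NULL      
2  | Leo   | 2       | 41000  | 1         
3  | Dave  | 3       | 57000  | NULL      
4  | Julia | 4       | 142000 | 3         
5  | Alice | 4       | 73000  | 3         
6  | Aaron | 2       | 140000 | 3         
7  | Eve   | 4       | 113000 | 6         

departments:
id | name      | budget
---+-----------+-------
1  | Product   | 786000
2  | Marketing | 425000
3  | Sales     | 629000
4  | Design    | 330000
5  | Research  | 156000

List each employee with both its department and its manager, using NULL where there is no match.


Two LEFT JOINs from the same base table employees: one to departments via dept_id, one to employees itself via manager_id. Both are LEFT so every employee is preserved.
Match against departments:
  - employee 1 (Frank): dept_id=NULL, no match -> kept with NULL
  - employee 2 (Leo): dept_id=2 -> matches Marketing
  - employee 3 (Dave): dept_id=3 -> matches Sales
  - employee 4 (Julia): dept_id=4 -> matches Design
  - employee 5 (Alice): dept_id=4 -> matches Design
  - employee 6 (Aaron): dept_id=2 -> matches Marketing
  - employee 7 (Eve): dept_id=4 -> matches Design
Match against employees (self):
  - employee 1 (Frank): manager_id=NULL -> NULL
  - employee 2 (Leo): manager_id=1 -> Frank
  - employee 3 (Dave): manager_id=NULL -> NULL
  - employee 4 (Julia): manager_id=3 -> Dave
  - employee 5 (Alice): manager_id=3 -> Dave
  - employee 6 (Aaron): manager_id=3 -> Dave
  - employee 7 (Eve): manager_id=6 -> Aaron

SQL:
SELECT a.name, b.name AS department, c.name AS manager
FROM employees a
LEFT JOIN departments b ON a.dept_id = b.id
LEFT JOIN employees c ON a.manager_id = c.id

Result:
name  | department | manager
------+------------+--------
Frank | NULL       | NULL   
Leo   | Marketing  | Frank  
Dave  | Sales      | NULL   
Julia | Design     | Dave   
Alice | Design     | Dave   
Aaron | Marketing  | Dave   
Eve   | Design     | Aaron  


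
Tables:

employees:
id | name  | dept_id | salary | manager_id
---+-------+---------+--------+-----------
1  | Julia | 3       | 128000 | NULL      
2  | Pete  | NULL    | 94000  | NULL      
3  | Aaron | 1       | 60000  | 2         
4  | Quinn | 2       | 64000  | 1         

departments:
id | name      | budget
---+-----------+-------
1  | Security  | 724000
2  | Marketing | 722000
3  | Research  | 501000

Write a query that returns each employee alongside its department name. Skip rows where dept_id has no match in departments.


INNER JOIN keeps only employees rows whose dept_id matches an id in departments. Walk through each employee:
  - employee 1 (Julia): dept_id=3 -> matches Research
  - employee 2 (Pete): dept_id=NULL, no match -> dropped
  - employee 3 (Aaron): dept_id=1 -> matches Security
  - employee 4 (Quinn): dept_id=2 -> matches Marketing
So 1 of 4 rows is dropped.

SQL:
SELECT a.name, b.name AS department
FROM employees a
INNER JOIN departments b ON a.dept_id = b.id

Result:
name  | department
------+-----------
Julia | Research  
Aaron | Security  
Quinn | Marketing 


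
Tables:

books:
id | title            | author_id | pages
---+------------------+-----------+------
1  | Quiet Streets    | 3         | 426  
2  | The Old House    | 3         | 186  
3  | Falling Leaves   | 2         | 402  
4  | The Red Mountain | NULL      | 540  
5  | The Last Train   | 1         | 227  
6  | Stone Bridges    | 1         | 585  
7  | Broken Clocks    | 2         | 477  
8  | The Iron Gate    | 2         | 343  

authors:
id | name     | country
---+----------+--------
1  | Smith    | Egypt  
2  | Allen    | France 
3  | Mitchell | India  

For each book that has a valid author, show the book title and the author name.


INNER JOIN keeps only books rows whose author_id matches an id in authors. Walk through each book:
  - book 1 (Quiet Streets): author_id=3 -> matches Mitchell
  - book 2 (The Old House): author_id=3 -> matches Mitchell
  - book 3 (Falling Leaves): author_id=2 -> matches Allen
  - book 4 (The Red Mountain): author_id=NULL, no match -> dropped
  - book 5 (The Last Train): author_id=1 -> matches Smith
  - book 6 (Stone Bridges): author_id=1 -> matches Smith
  - book 7 (Broken Clocks): author_id=2 -> matches Allen
  - book 8 (The Iron Gate): author_id=2 -> matches Allen
So 1 of 8 rows is dropped.

SQL:
SELECT a.title, b.name AS author
FROM books a
INNER JOIN authors b ON a.author_id = b.id

Result:
title          | author  
---------------+---------
Quiet Streets  | Mitchell
The Old House  | Mitchell
Falling Leaves | Allen   
The Last Train | Smith   
Stone Bridges  | Smith   
Broken Clocks  | Allen   
The Iron Gate  | Allen   


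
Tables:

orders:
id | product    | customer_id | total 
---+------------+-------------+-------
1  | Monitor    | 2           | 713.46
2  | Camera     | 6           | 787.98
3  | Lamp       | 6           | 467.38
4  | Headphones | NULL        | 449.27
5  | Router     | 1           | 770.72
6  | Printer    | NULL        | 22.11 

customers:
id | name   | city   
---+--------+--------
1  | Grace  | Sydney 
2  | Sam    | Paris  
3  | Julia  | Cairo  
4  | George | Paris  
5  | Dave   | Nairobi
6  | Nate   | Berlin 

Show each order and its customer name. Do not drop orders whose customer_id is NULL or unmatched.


LEFT JOIN keeps every row from orders (the left table); where customer_id has no match in customers, the customer columns become NULL. Walk through each order:
  - order 1 (Monitor): customer_id=2 -> matches Sam
  - order 2 (Camera): customer_id=6 -> matches Nate
  - order 3 (Lamp): customer_id=6 -> matches Nate
  - order 4 (Headphones): customer_id=NULL, no match -> kept with NULL
  - order 5 (Router): customer_id=1 -> matches Grace
  - order 6 (Printer): customer_id=NULL, no match -> kept with NULL
All 6 rows appear; 2 have NULL customer.

SQL:
SELECT a.product, b.name AS customer
FROM orders a
LEFT JOIN customers b ON a.customer_id = b.id

Result:
product    | customer
-----------+---------
Monitor    | Sam     
Camera     | Nate    
Lamp       | Nate    
Headphones | NULL    
Router     | Grace   
Printer    | NULL    


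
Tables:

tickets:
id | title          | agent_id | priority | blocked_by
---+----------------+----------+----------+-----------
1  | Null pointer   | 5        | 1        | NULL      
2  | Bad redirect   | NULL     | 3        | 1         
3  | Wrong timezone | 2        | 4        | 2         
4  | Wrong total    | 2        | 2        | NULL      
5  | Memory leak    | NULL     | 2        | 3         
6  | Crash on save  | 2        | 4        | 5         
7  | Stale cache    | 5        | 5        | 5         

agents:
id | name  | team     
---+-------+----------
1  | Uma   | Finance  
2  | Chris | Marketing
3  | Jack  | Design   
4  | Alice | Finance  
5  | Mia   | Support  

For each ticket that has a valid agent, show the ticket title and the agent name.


INNER JOIN keeps only tickets rows whose agent_id matches an id in agents. Walk through each ticket:
  - ticket 1 (Null pointer): agent_id=5 -> matches Mia
  - ticket 2 (Bad redirect): agent_id=NULL, no match -> dropped
  - ticket 3 (Wrong timezone): agent_id=2 -> matches Chris
  - ticket 4 (Wrong total): agent_id=2 -> matches Chris
  - ticket 5 (Memory leak): agent_id=NULL, no match -> dropped
  - ticket 6 (Crash on save): agent_id=2 -> matches Chris
  - ticket 7 (Stale cache): agent_id=5 -> matches Mia
So 2 of 7 rows are dropped.

SQL:
SELECT a.title, b.name AS agent
FROM tickets a
INNER JOIN agents b ON a.agent_id = b.id

Result:
title          | agent
---------------+------
Null pointer   | Mia  
Wrong timezone | Chris
Wrong total    | Chris
Crash on save  | Chris
Stale cache    | Mia  


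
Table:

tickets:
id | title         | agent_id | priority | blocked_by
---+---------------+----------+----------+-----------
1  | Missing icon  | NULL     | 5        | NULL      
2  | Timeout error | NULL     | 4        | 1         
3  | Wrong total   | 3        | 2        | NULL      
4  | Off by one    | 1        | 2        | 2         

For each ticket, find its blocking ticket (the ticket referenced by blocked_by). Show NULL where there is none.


This is a self-join: tickets is joined to a second copy of itself, matching each row's blocked_by to another row's id. Use LEFT JOIN so rows with blocked_by=NULL are kept.
  - ticket 1 (Missing icon): blocked_by=NULL -> NULL
  - ticket 2 (Timeout error): blocked_by=1 -> Missing icon
  - ticket 3 (Wrong total): blocked_by=NULL -> NULL
  - ticket 4 (Off by one): blocked_by=2 -> Timeout error

SQL:
SELECT a.title AS item, b.title AS blocked_by
FROM tickets a
LEFT JOIN tickets b ON a.blocked_by = b.id

Result:
item          | blocked_by   
--------------+--------------
Missing icon  | NULL         
Timeout error | Missing icon 
Wrong total   | NULL         
Off by one    | Timeout error


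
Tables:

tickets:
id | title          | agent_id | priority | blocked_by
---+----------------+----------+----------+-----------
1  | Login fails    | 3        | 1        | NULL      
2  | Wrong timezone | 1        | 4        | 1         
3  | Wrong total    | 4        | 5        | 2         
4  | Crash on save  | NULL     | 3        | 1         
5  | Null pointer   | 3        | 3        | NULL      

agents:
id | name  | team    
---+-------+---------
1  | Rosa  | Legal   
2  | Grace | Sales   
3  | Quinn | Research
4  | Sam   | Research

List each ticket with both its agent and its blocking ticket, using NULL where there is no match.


Two LEFT JOINs from the same base table tickets: one to agents via agent_id, one to tickets itself via blocked_by. Both are LEFT so every ticket is preserved.
Match against agents:
  - ticket 1 (Login fails): agent_id=3 -> matches Quinn
  - ticket 2 (Wrong timezone): agent_id=1 -> matches Rosa
  - ticket 3 (Wrong total): agent_id=4 -> matches Sam
  - ticket 4 (Crash on save): agent_id=NULL, no match -> kept with NULL
  - ticket 5 (Null pointer): agent_id=3 -> matches Quinn
Match against tickets (self):
  - ticket 1 (Login fails): blocked_by=NULL -> NULL
  - ticket 2 (Wrong timezone): blocked_by=1 -> Login fails
  - ticket 3 (Wrong total): blocked_by=2 -> Wrong timezone
  - ticket 4 (Crash on save): blocked_by=1 -> Login fails
  - ticket 5 (Null pointer): blocked_by=NULL -> NULL

SQL:
SELECT a.title, b.name AS agent, c.title AS blocked_by
FROM tickets a
LEFT JOIN agents b ON a.agent_id = b.id
LEFT JOIN tickets c ON a.blocked_by = c.id

Result:
title          | agent | blocked_by    
---------------+-------+---------------
Login fails    | Quinn | NULL          
Wrong timezone | Rosa  | Login fails   
Wrong total    | Sam   | Wrong timezone
Crash on save  | NULL  | Login fails   
Null pointer   | Quinn | NULL          


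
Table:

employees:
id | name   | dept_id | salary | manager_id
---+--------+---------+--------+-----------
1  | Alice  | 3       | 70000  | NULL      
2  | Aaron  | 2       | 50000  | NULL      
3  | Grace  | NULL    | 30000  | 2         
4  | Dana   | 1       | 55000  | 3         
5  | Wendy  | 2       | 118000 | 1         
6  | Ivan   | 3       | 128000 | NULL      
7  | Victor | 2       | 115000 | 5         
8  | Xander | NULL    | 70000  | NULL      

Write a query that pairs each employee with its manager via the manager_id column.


This is a self-join: employees is joined to a second copy of itself, matching each row's manager_id to another row's id. Use LEFT JOIN so rows with manager_id=NULL are kept.
  - employee 1 (Alice): manager_id=NULL -> NULL
  - employee 2 (Aaron): manager_id=NULL -> NULL
  - employee 3 (Grace): manager_id=2 -> Aaron
  - employee 4 (Dana): manager_id=3 -> Grace
  - employee 5 (Wendy): manager_id=1 -> Alice
  - employee 6 (Ivan): manager_id=NULL -> NULL
  - employee 7 (Victor): manager_id=5 -> Wendy
  - employee 8 (Xander): manager_id=NULL -> NULL

SQL:
SELECT a.name AS item, b.name AS manager
FROM employees a
LEFT JOIN employees b ON a.manager_id = b.id

Result:
item   | manager
-------+--------
Alice  | NULL   
Aaron  | NULL   
Grace  | Aaron  
Dana   | Grace  
Wendy  | Alice  
Ivan   | NULL   
Victor | Wendy  
Xander | NULL   


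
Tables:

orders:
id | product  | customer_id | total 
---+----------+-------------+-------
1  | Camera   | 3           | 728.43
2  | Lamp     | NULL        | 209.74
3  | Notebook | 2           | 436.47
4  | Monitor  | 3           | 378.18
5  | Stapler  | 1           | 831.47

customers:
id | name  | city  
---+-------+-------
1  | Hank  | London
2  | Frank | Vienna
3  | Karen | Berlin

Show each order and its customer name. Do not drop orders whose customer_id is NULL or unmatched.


LEFT JOIN keeps every row from orders (the left table); where customer_id has no match in customers, the customer columns become NULL. Walk through each order:
  - order 1 (Camera): customer_id=3 -> matches Karen
  - order 2 (Lamp): customer_id=NULL, no match -> kept with NULL
  - order 3 (Notebook): customer_id=2 -> matches Frank
  - order 4 (Monitor): customer_id=3 -> matches Karen
  - order 5 (Stapler): customer_id=1 -> matches Hank
All 5 rows appear; 1 has NULL customer.

SQL:
SELECT a.product, b.name AS customer
FROM orders a
LEFT JOIN customers b ON a.customer_id = b.id

Result:
product  | customer
---------+---------
Camera   | Karen   
Lamp     | NULL    
Notebook | Frank   
Monitor  | Karen   
Stapler  | Hank    


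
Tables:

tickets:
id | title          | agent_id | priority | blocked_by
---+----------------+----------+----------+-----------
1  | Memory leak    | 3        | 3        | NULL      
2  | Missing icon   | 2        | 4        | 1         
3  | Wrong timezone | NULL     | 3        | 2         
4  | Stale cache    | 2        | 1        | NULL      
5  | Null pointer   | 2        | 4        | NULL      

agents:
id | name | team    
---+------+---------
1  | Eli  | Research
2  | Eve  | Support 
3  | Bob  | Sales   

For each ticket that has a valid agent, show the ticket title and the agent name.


INNER JOIN keeps only tickets rows whose agent_id matches an id in agents. Walk through each ticket:
  - ticket 1 (Memory leak): agent_id=3 -> matches Bob
  - ticket 2 (Missing icon): agent_id=2 -> matches Eve
  - ticket 3 (Wrong timezone): agent_id=NULL, no match -> dropped
  - ticket 4 (Stale cache): agent_id=2 -> matches Eve
  - ticket 5 (Null pointer): agent_id=2 -> matches Eve
So 1 of 5 rows is dropped.

SQL:
SELECT a.title, b.name AS agent
FROM tickets a
INNER JOIN agents b ON a.agent_id = b.id

Result:
title        | agent
-------------+------
Memory leak  | Bob  
Missing icon | Eve  
Stale cache  | Eve  
Null pointer | Eve  


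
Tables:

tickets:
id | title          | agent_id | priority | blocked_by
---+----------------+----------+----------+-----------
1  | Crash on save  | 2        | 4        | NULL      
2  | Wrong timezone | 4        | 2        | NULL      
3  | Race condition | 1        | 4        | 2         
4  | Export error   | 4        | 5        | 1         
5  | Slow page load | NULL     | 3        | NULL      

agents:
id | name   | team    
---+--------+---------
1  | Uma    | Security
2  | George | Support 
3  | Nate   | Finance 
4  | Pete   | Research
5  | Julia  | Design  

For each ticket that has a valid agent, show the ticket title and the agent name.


INNER JOIN keeps only tickets rows whose agent_id matches an id in agents. Walk through each ticket:
  - ticket 1 (Crash on save): agent_id=2 -> matches George
  - ticket 2 (Wrong timezone): agent_id=4 -> matches Pete
  - ticket 3 (Race condition): agent_id=1 -> matches Uma
  - ticket 4 (Export error): agent_id=4 -> matches Pete
  - ticket 5 (Slow page load): agent_id=NULL, no match -> dropped
So 1 of 5 rows is dropped.

SQL:
SELECT a.title, b.name AS agent
FROM tickets a
INNER JOIN agents b ON a.agent_id = b.id

Result:
title          | agent 
---------------+-------
Crash on save  | George
Wrong timezone | Pete  
Race condition | Uma   
Export error   | Pete  


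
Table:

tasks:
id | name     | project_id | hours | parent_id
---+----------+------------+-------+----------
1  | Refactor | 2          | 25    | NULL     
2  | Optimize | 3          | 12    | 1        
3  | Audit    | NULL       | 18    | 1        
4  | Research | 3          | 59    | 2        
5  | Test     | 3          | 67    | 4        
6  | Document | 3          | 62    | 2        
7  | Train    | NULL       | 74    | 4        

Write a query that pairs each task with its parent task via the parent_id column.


This is a self-join: tasks is joined to a second copy of itself, matching each row's parent_id to another row's id. Use LEFT JOIN so rows with parent_id=NULL are kept.
  - task 1 (Refactor): parent_id=NULL -> NULL
  - task 2 (Optimize): parent_id=1 -> Refactor
  - task 3 (Audit): parent_id=1 -> Refactor
  - task 4 (Research): parent_id=2 -> Optimize
  - task 5 (Test): parent_id=4 -> Research
  - task 6 (Document): parent_id=2 -> Optimize
  - task 7 (Train): parent_id=4 -> Research

SQL:
SELECT a.name AS item, b.name AS parent
FROM tasks a
LEFT JOIN tasks b ON a.parent_id = b.id

Result:
item     | parent  
---------+---------
Refactor | NULL    
Optimize | Refactor
Audit    | Refactor
Research | Optimize
Test     | Research
Document | Optimize
Train    | Research
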